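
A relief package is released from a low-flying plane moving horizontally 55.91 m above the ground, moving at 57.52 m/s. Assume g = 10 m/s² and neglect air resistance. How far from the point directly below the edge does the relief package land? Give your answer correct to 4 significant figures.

192.3 m

Initial vertical velocity is zero, so the fall time comes from h = ½ g t²: t = √(2 × 55.91 / 10) = 3.3439 s.
Horizontal motion is uniform at 57.52 m/s, so x = 57.52 × 3.3439 = 192.3 m.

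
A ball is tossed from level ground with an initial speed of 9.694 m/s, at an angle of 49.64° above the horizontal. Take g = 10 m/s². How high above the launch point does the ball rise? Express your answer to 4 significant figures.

Vertical component of launch velocity: v_y = 9.694 sin 49.64° = 7.3867 m/s.
At the highest point the vertical velocity is zero, so v_y² = 2 g h_max.
h_max = (7.3867)² / (2 × 10) = 54.563 / 20.00 = 2.728 m.

2.728 m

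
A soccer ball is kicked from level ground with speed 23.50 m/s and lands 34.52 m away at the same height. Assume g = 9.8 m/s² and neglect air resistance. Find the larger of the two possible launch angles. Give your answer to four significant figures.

71.11°

Level-ground range: R = v₀² sin(2θ)/g ⇒ sin 2θ = R g / v₀² = 34.52×9.8/23.50² = 0.6126.
2θ = arcsin(0.6126) = 37.778° or 180° − 37.778° = 142.222°.
So θ = 18.89° or θ = 71.11°.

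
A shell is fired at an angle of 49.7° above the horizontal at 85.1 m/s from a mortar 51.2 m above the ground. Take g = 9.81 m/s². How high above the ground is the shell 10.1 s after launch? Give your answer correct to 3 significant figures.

v_y0 = 85.1 sin 49.7° = 64.90 m/s.
y(t) = 51.2 + v_y0 t − ½ g t² = 51.2 + 64.90×10.1 − ½×9.81×10.1² = 206 m.

206 m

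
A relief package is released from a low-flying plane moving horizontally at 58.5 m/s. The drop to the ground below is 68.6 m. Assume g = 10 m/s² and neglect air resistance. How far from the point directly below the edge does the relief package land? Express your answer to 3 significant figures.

217 m

Initial vertical velocity is zero, so the fall time comes from h = ½ g t²: t = √(2 × 68.6 / 10) = 3.704 s.
Horizontal motion is uniform at 58.5 m/s, so x = 58.5 × 3.704 = 217 m.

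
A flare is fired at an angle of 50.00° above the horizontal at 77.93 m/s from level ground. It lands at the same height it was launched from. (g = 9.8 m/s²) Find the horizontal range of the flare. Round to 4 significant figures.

For level ground, R = v₀² sin(2θ) / g.
sin(2 × 50.00°) = sin 100.00° = 0.9848.
R = (77.93)² × 0.9848 / 9.8 = 610.3 m.

610.3 m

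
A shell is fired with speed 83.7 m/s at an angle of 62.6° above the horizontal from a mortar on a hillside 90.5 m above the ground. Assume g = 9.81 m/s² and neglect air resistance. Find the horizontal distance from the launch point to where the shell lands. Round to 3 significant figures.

627 m

Components: v_x = 83.7 cos 62.6° = 38.52 m/s, v_y = 83.7 sin 62.6° = 74.31 m/s.
Vertical: 0 = 90.5 + 74.31 t − ½(9.81) t² ⇒ 4.905 t² − 74.31 t − 90.5 = 0.
t = [74.31 + √(5522 + 1776)] / 9.810 = 16.28 s.
Horizontal: R = v_x · t = 38.52 × 16.28 = 627 m.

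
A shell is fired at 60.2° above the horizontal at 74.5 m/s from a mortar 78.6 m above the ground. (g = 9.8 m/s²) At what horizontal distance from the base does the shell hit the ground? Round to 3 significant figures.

Components: v_x = 74.5 cos 60.2° = 37.02 m/s, v_y = 74.5 sin 60.2° = 64.65 m/s.
Vertical: 0 = 78.6 + 64.65 t − ½(9.8) t² ⇒ 4.900 t² − 64.65 t − 78.6 = 0.
t = [64.65 + √(4180 + 1541)] / 9.800 = 14.32 s.
Horizontal: R = v_x · t = 37.02 × 14.32 = 530 m.

530 m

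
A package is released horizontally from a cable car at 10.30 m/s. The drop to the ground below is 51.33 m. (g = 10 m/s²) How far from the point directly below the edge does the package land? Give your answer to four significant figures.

33.00 m

Initial vertical velocity is zero, so the fall time comes from h = ½ g t²: t = √(2 × 51.33 / 10) = 3.2041 s.
Horizontal motion is uniform at 10.30 m/s, so x = 10.30 × 3.2041 = 33.00 m.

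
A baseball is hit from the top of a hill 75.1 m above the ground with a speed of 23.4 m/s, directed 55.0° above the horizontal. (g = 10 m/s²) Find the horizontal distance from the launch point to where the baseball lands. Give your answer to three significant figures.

83.8 m

Components: v_x = 23.4 cos 55.0° = 13.42 m/s, v_y = 23.4 sin 55.0° = 19.17 m/s.
Vertical: 0 = 75.1 + 19.17 t − ½(10) t² ⇒ 5.000 t² − 19.17 t − 75.1 = 0.
t = [19.17 + √(367.5 + 1502)] / 10.00 = 6.241 s.
Horizontal: R = v_x · t = 13.42 × 6.241 = 83.8 m.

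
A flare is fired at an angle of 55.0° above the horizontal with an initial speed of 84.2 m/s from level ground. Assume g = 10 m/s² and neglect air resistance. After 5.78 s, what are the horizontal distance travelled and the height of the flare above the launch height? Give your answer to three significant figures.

x = 279 m, y = 232 m

v_x = 84.2 cos 55.0° = 48.30 m/s; v_y0 = 84.2 sin 55.0° = 68.97 m/s.
x = v_x t = 48.30 × 5.78 = 279 m.
y = v_y0 t − ½ g t² = 68.97×5.78 − 5.000×5.78² = 232 m.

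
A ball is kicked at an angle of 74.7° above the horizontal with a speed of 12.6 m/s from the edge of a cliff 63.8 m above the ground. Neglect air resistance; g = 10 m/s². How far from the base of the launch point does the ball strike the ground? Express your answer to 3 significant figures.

16.6 m

Components: v_x = 12.6 cos 74.7° = 3.325 m/s, v_y = 12.6 sin 74.7° = 12.15 m/s.
Vertical: 0 = 63.8 + 12.15 t − ½(10) t² ⇒ 5.000 t² − 12.15 t − 63.8 = 0.
t = [12.15 + √(147.6 + 1276)] / 10.00 = 4.988 s.
Horizontal: R = v_x · t = 3.325 × 4.988 = 16.6 m.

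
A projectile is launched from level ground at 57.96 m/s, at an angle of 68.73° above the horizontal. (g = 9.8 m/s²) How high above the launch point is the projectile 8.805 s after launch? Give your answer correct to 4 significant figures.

v_y0 = 57.96 sin 68.73° = 54.012 m/s.
y(t) = v_y0 t − ½ g t² = 54.012×8.805 − 4.900×8.805² = 95.69 m.

95.69 m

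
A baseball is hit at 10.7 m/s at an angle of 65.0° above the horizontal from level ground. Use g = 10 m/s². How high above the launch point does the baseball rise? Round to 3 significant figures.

4.70 m

Vertical component of launch velocity: v_y = 10.7 sin 65.0° = 9.697 m/s.
At the highest point the vertical velocity is zero, so v_y² = 2 g h_max.
h_max = (9.697)² / (2 × 10) = 94.03 / 20.00 = 4.70 m.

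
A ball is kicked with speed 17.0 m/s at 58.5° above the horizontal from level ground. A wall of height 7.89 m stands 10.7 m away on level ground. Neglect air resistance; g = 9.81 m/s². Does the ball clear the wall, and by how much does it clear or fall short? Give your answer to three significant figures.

Yes — it clears the wall by 2.45 m.

v_x = 17.0 cos 58.5° = 8.882 m/s; v_y0 = 17.0 sin 58.5° = 14.49 m/s.
Time to reach the wall: t = 10.7 / 8.882 = 1.205 s.
Height at that point: y = 14.49×1.205 − 4.905×1.205² = 10.34 m.
That is 10.34 − 7.89 = 2.45 m above the top of the wall, so the ball clears it.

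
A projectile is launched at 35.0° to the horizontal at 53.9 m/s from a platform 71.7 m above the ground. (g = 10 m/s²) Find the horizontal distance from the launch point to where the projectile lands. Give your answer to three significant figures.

352 m

Components: v_x = 53.9 cos 35.0° = 44.15 m/s, v_y = 53.9 sin 35.0° = 30.92 m/s.
Vertical: 0 = 71.7 + 30.92 t − ½(10) t² ⇒ 5.000 t² − 30.92 t − 71.7 = 0.
t = [30.92 + √(956.0 + 1434)] / 10.00 = 7.981 s.
Horizontal: R = v_x · t = 44.15 × 7.981 = 352 m.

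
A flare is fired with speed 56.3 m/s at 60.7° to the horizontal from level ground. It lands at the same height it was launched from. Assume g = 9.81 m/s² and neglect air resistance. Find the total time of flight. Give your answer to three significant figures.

Vertical component: v_y = 56.3 sin 60.7° = 49.10 m/s.
For a projectile landing at launch height, time of flight is t = 2 v_y / g = 2 × 49.10 / 9.81 = 10.0 s.

10.0 s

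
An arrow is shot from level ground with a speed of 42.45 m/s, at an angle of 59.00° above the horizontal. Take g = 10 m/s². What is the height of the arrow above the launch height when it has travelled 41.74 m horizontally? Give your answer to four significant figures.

51.24 m

v_x = 42.45 cos 59.00° = 21.863 m/s, v_y0 = 42.45 sin 59.00° = 36.387 m/s.
Time to reach x = 41.74 m: t = x / v_x = 41.74 / 21.863 = 1.9092 s.
y = v_y0 t − ½ g t² = 36.387×1.9092 − 5.000×1.9092² = 51.24 m.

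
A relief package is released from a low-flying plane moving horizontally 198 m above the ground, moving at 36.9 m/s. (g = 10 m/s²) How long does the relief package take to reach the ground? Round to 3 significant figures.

The horizontal speed doesn't affect the fall. With v_y0 = 0, h = ½ g t².
t = √(2 × 198 / 10) = √39.60 = 6.29 s.

6.29 s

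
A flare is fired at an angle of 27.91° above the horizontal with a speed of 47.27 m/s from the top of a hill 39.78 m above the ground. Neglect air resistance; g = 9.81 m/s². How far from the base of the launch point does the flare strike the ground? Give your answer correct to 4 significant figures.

246.0 m

Components: v_x = 47.27 cos 27.91° = 41.772 m/s, v_y = 47.27 sin 27.91° = 22.126 m/s.
Vertical: 0 = 39.78 + 22.126 t − ½(9.81) t² ⇒ 4.905 t² − 22.126 t − 39.78 = 0.
t = [22.126 + √(489.56 + 780.48)] / 9.810 = 5.8882 s.
Horizontal: R = v_x · t = 41.772 × 5.8882 = 246.0 m.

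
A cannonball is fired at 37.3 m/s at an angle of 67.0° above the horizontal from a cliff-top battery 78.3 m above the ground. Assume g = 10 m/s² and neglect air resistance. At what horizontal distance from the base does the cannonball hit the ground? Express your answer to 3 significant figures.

Components: v_x = 37.3 cos 67.0° = 14.57 m/s, v_y = 37.3 sin 67.0° = 34.33 m/s.
Vertical: 0 = 78.3 + 34.33 t − ½(10) t² ⇒ 5.000 t² − 34.33 t − 78.3 = 0.
t = [34.33 + √(1179 + 1566)] / 10.00 = 8.672 s.
Horizontal: R = v_x · t = 14.57 × 8.672 = 126 m.

126 m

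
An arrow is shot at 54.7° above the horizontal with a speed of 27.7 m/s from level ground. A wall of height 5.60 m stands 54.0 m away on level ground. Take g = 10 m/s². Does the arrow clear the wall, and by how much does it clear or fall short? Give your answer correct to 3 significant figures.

v_x = 27.7 cos 54.7° = 16.01 m/s; v_y0 = 27.7 sin 54.7° = 22.61 m/s.
Time to reach the wall: t = 54.0 / 16.01 = 3.373 s.
Height at that point: y = 22.61×3.373 − 5.000×3.373² = 19.38 m.
That is 19.38 − 5.60 = 13.8 m above the top of the wall, so the arrow clears it.

Yes — it clears the wall by 13.8 m.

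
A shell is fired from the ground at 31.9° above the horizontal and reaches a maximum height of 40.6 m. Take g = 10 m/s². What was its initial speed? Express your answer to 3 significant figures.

At maximum height v_y = 0, so (v₀ sin θ)² = 2 g H.
v₀ sin 31.9° = √(2 × 10 × 40.6) = 28.50 m/s.
v₀ = 28.50 / sin 31.9° = 28.50 / 0.5284 = 53.9 m/s.

53.9 m/s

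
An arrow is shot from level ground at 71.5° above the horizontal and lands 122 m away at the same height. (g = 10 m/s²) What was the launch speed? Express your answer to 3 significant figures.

45.0 m/s

On level ground, R = v₀² sin(2θ) / g, so v₀ = √(R g / sin 2θ).
sin(2 × 71.5°) = 0.6018.
v₀ = √(122 × 10 / 0.6018) = √2027 = 45.0 m/s.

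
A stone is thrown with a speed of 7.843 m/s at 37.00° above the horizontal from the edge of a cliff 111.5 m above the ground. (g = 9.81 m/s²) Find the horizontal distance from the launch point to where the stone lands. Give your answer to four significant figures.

33.03 m

Components: v_x = 7.843 cos 37.00° = 6.2637 m/s, v_y = 7.843 sin 37.00° = 4.7200 m/s.
Vertical: 0 = 111.5 + 4.7200 t − ½(9.81) t² ⇒ 4.905 t² − 4.7200 t − 111.5 = 0.
t = [4.7200 + √(22.278 + 2187.6)] / 9.810 = 5.2731 s.
Horizontal: R = v_x · t = 6.2637 × 5.2731 = 33.03 m.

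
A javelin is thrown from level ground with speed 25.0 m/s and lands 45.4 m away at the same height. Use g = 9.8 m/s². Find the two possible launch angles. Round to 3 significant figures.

22.7° and 67.3°

Level-ground range: R = v₀² sin(2θ)/g ⇒ sin 2θ = R g / v₀² = 45.4×9.8/25.0² = 0.7119.
2θ = arcsin(0.7119) = 45.39° or 180° − 45.39° = 134.61°.
So θ = 22.7° or θ = 67.3°.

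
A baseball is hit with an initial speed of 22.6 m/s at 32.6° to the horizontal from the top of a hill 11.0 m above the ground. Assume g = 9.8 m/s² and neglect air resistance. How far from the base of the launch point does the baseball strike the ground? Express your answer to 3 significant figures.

60.7 m

Components: v_x = 22.6 cos 32.6° = 19.04 m/s, v_y = 22.6 sin 32.6° = 12.18 m/s.
Vertical: 0 = 11.0 + 12.18 t − ½(9.8) t² ⇒ 4.900 t² − 12.18 t − 11.0 = 0.
t = [12.18 + √(148.4 + 215.6)] / 9.800 = 3.190 s.
Horizontal: R = v_x · t = 19.04 × 3.190 = 60.7 m.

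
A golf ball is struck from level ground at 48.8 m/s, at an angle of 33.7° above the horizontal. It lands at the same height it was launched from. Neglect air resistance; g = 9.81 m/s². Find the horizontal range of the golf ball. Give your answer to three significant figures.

For level ground, R = v₀² sin(2θ) / g.
sin(2 × 33.7°) = sin 67.40° = 0.9232.
R = (48.8)² × 0.9232 / 9.81 = 224 m.

224 m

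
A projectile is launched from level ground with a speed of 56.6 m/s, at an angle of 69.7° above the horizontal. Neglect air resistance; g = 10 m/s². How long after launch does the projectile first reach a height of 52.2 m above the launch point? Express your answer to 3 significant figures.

v_y0 = 56.6 sin 69.7° = 53.08 m/s.
Set y = v_y0 t − ½ g t² = 52.2: 5.000 t² − 53.08 t + 52.2 = 0.
t = [53.08 ± √(2817 − 1044)] / 10 = (53.08 ± 42.11) / 10, giving t = 1.10 s or t = 9.52 s.
The projectile is on the way up at the first time, so t = 1.10 s.

1.10 s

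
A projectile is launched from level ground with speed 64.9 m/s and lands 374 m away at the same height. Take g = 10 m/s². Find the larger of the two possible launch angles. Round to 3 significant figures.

58.7°

Level-ground range: R = v₀² sin(2θ)/g ⇒ sin 2θ = R g / v₀² = 374×10/64.9² = 0.8879.
2θ = arcsin(0.8879) = 62.61° or 180° − 62.61° = 117.39°.
So θ = 31.3° or θ = 58.7°.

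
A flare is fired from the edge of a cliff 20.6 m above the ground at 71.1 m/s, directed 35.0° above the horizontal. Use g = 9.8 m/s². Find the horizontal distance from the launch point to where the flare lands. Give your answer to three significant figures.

513 m

Components: v_x = 71.1 cos 35.0° = 58.24 m/s, v_y = 71.1 sin 35.0° = 40.78 m/s.
Vertical: 0 = 20.6 + 40.78 t − ½(9.8) t² ⇒ 4.900 t² − 40.78 t − 20.6 = 0.
t = [40.78 + √(1663 + 403.8)] / 9.800 = 8.800 s.
Horizontal: R = v_x · t = 58.24 × 8.800 = 513 m.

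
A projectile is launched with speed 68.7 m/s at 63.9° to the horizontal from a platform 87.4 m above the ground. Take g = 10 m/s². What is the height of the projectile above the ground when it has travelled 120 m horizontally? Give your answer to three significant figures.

v_x = 68.7 cos 63.9° = 30.22 m/s, v_y0 = 68.7 sin 63.9° = 61.69 m/s.
Time to reach x = 120 m: t = x / v_x = 120 / 30.22 = 3.971 s.
y = 87.4 + v_y0 t − ½ g t² = 87.4 + 61.69×3.971 − 5.000×3.971² = 254 m.

254 m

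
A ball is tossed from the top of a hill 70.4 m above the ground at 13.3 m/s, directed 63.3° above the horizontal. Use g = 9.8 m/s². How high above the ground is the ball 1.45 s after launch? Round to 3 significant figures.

77.3 m

v_y0 = 13.3 sin 63.3° = 11.88 m/s.
y(t) = 70.4 + v_y0 t − ½ g t² = 70.4 + 11.88×1.45 − ½×9.8×1.45² = 77.3 m.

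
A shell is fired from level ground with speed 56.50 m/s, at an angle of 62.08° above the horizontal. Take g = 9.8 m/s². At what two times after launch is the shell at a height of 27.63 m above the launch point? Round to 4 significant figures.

0.5873 s and 9.601 s

v_y0 = 56.50 sin 62.08° = 49.924 m/s.
Set y = v_y0 t − ½ g t² = 27.63: 4.900 t² − 49.924 t + 27.63 = 0.
t = [49.924 ± √(2492.4 − 541.55)] / 9.8 = (49.924 ± 44.168) / 9.8, giving t = 0.5873 s or t = 9.601 s.
So the shell is at 27.63 m at t = 0.5873 s (rising) and t = 9.601 s (falling).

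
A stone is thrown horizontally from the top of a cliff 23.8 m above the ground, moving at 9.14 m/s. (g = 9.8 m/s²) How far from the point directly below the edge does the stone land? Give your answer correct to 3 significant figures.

20.1 m

Initial vertical velocity is zero, so the fall time comes from h = ½ g t²: t = √(2 × 23.8 / 9.8) = 2.204 s.
Horizontal motion is uniform at 9.14 m/s, so x = 9.14 × 2.204 = 20.1 m.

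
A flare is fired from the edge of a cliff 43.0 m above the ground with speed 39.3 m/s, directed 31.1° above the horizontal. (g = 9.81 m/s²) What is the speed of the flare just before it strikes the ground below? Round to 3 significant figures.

v_x = 39.3 cos 31.1° = 33.65 m/s is unchanged throughout.
For the vertical component, v_y² = v_y0² + 2 g h = (20.30)² + 2×9.81×43.0 = 1256, so |v_y| = 35.44 m/s.
Impact speed = √(v_x² + v_y²) = √(1132 + 1256) = 48.9 m/s.

48.9 m/s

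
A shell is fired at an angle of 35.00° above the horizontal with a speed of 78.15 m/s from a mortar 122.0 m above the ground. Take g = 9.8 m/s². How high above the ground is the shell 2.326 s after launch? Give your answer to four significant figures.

v_y0 = 78.15 sin 35.00° = 44.825 m/s.
y(t) = 122.0 + v_y0 t − ½ g t² = 122.0 + 44.825×2.326 − ½×9.8×2.326² = 199.8 m.

199.8 m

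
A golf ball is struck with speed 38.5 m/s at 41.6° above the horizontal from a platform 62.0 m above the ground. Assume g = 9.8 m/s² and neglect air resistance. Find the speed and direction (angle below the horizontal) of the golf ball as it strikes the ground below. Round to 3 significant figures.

51.9 m/s at 56.3° below the horizontal

v_x = 38.5 cos 41.6° = 28.79 m/s (constant).
|v_y| at impact = √((25.56)² + 2×9.8×62.0) = 43.23 m/s.
Speed = √(28.79² + 43.23²) = 51.9 m/s; angle = arctan(43.23/28.79) = 56.3° below horizontal.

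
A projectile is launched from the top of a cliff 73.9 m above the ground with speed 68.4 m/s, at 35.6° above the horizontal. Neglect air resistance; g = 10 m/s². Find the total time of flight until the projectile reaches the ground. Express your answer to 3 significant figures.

9.52 s

Vertical component: v_y = 68.4 sin 35.6° = 39.82 m/s.
Taking up as positive with launch at y = 73.9 m, landing at y = 0: 0 = 73.9 + 39.82 t − ½(10) t².
Solving 5.000 t² − 39.82 t − 73.9 = 0 gives t = [39.82 + √(39.82² + 4·5.000·73.9)] / 10.00 = 9.52 s.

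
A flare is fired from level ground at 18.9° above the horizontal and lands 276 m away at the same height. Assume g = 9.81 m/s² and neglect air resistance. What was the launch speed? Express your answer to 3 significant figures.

66.5 m/s

On level ground, R = v₀² sin(2θ) / g, so v₀ = √(R g / sin 2θ).
sin(2 × 18.9°) = 0.6129.
v₀ = √(276 × 9.81 / 0.6129) = √4418 = 66.5 m/s.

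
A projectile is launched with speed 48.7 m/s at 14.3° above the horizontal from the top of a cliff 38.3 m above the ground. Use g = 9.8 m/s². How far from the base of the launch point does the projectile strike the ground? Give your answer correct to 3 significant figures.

Components: v_x = 48.7 cos 14.3° = 47.19 m/s, v_y = 48.7 sin 14.3° = 12.03 m/s.
Vertical: 0 = 38.3 + 12.03 t − ½(9.8) t² ⇒ 4.900 t² − 12.03 t − 38.3 = 0.
t = [12.03 + √(144.7 + 750.7)] / 9.800 = 4.281 s.
Horizontal: R = v_x · t = 47.19 × 4.281 = 202 m.

202 m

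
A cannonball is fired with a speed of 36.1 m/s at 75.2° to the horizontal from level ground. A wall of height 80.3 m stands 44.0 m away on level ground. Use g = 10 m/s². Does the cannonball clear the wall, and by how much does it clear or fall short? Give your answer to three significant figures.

v_x = 36.1 cos 75.2° = 9.222 m/s; v_y0 = 36.1 sin 75.2° = 34.90 m/s.
Time to reach the wall: t = 44.0 / 9.222 = 4.771 s.
Height at that point: y = 34.90×4.771 − 5.000×4.771² = 52.70 m.
That is 80.3 − 52.70 = 27.6 m below the top of the wall, so the cannonball does not clear it.

No — it falls 27.6 m short of clearing the wall.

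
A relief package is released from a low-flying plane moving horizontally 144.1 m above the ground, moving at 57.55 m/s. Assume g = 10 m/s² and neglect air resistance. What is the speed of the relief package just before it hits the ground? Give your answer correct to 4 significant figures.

78.70 m/s

Fall time: t = √(2 × 144.1 / 10) = 5.3684 s.
At impact: v_x = 57.55 m/s (unchanged), v_y = g t = 10 × 5.3684 = 53.684 m/s.
Speed = √(v_x² + v_y²) = √(3312.0 + 2882.0) = 78.70 m/s.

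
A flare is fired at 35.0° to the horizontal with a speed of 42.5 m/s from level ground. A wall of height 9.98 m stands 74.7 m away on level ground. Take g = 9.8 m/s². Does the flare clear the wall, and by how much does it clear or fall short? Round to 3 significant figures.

Yes — it clears the wall by 19.8 m.

v_x = 42.5 cos 35.0° = 34.81 m/s; v_y0 = 42.5 sin 35.0° = 24.38 m/s.
Time to reach the wall: t = 74.7 / 34.81 = 2.146 s.
Height at that point: y = 24.38×2.146 − 4.900×2.146² = 29.75 m.
That is 29.75 − 9.98 = 19.8 m above the top of the wall, so the flare clears it.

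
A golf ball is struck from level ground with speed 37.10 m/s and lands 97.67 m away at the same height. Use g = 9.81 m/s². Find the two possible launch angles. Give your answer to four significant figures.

Level-ground range: R = v₀² sin(2θ)/g ⇒ sin 2θ = R g / v₀² = 97.67×9.81/37.10² = 0.6961.
2θ = arcsin(0.6961) = 44.115° or 180° − 44.115° = 135.885°.
So θ = 22.06° or θ = 67.94°.

22.06° and 67.94°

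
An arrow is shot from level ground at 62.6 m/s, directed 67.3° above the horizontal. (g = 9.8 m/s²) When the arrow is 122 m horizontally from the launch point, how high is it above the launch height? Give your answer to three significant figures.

v_x = 62.6 cos 67.3° = 24.16 m/s, v_y0 = 62.6 sin 67.3° = 57.75 m/s.
Time to reach x = 122 m: t = x / v_x = 122 / 24.16 = 5.050 s.
y = v_y0 t − ½ g t² = 57.75×5.050 − 4.900×5.050² = 167 m.

167 m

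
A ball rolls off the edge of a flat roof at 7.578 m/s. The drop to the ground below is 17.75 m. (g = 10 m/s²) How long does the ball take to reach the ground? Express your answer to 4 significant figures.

The horizontal speed doesn't affect the fall. With v_y0 = 0, h = ½ g t².
t = √(2 × 17.75 / 10) = √3.5500 = 1.884 s.

1.884 s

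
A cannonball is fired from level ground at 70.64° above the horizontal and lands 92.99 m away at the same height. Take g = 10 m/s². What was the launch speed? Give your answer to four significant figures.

On level ground, R = v₀² sin(2θ) / g, so v₀ = √(R g / sin 2θ).
sin(2 × 70.64°) = 0.6255.
v₀ = √(92.99 × 10 / 0.6255) = √1486.7 = 38.56 m/s.

38.56 m/s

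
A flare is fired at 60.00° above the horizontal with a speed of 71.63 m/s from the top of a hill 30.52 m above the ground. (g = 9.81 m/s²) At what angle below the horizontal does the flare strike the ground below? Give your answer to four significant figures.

v_x = 71.63 cos 60.00° = 35.815 m/s.
At impact |v_y| = √(v_y0² + 2 g h) = √(62.033² + 2×9.81×30.52) = 66.685 m/s.
Angle below horizontal = arctan(|v_y| / v_x) = arctan(66.685 / 35.815) = 61.76°.

61.76°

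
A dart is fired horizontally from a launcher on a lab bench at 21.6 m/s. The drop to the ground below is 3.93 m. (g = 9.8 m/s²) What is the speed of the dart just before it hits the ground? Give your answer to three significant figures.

Fall time: t = √(2 × 3.93 / 9.8) = 0.8956 s.
At impact: v_x = 21.6 m/s (unchanged), v_y = g t = 9.8 × 0.8956 = 8.777 m/s.
Speed = √(v_x² + v_y²) = √(466.6 + 77.04) = 23.3 m/s.

23.3 m/s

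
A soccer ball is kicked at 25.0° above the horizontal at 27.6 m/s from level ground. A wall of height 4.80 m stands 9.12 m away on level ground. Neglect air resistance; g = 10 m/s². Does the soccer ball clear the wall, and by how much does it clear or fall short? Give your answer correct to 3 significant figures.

v_x = 27.6 cos 25.0° = 25.01 m/s; v_y0 = 27.6 sin 25.0° = 11.66 m/s.
Time to reach the wall: t = 9.12 / 25.01 = 0.3647 s.
Height at that point: y = 11.66×0.3647 − 5.000×0.3647² = 3.587 m.
That is 4.80 − 3.587 = 1.21 m below the top of the wall, so the soccer ball does not clear it.

No — it falls 1.21 m short of clearing the wall.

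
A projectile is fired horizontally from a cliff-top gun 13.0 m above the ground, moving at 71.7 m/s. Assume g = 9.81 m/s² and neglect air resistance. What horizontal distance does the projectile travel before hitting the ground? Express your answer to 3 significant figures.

Initial vertical velocity is zero, so the fall time comes from h = ½ g t²: t = √(2 × 13.0 / 9.81) = 1.628 s.
Horizontal motion is uniform at 71.7 m/s, so x = 71.7 × 1.628 = 117 m.

117 m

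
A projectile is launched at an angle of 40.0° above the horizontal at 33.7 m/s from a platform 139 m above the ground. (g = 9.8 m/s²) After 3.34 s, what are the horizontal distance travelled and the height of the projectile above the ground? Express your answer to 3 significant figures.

v_x = 33.7 cos 40.0° = 25.82 m/s; v_y0 = 33.7 sin 40.0° = 21.66 m/s.
x = v_x t = 25.82 × 3.34 = 86.2 m.
y = 139 + v_y0 t − ½ g t² = 157 m.

x = 86.2 m, y = 157 m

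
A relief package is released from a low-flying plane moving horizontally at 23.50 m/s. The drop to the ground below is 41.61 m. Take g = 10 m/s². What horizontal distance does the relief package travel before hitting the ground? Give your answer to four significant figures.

Initial vertical velocity is zero, so the fall time comes from h = ½ g t²: t = √(2 × 41.61 / 10) = 2.8848 s.
Horizontal motion is uniform at 23.50 m/s, so x = 23.50 × 2.8848 = 67.79 m.

67.79 m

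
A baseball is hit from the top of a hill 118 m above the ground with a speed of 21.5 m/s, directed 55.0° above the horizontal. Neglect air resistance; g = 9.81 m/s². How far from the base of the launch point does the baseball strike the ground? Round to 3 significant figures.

86.5 m

Components: v_x = 21.5 cos 55.0° = 12.33 m/s, v_y = 21.5 sin 55.0° = 17.61 m/s.
Vertical: 0 = 118 + 17.61 t − ½(9.81) t² ⇒ 4.905 t² − 17.61 t − 118 = 0.
t = [17.61 + √(310.1 + 2315)] / 9.810 = 7.018 s.
Horizontal: R = v_x · t = 12.33 × 7.018 = 86.5 m.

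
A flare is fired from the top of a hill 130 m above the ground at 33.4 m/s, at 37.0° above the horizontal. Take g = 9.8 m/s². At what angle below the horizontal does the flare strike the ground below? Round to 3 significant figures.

63.9°

v_x = 33.4 cos 37.0° = 26.67 m/s.
At impact |v_y| = √(v_y0² + 2 g h) = √(20.10² + 2×9.8×130) = 54.33 m/s.
Angle below horizontal = arctan(|v_y| / v_x) = arctan(54.33 / 26.67) = 63.9°.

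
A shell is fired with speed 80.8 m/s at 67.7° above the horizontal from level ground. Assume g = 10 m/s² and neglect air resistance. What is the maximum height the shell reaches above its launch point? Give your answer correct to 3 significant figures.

279 m

Vertical component of launch velocity: v_y = 80.8 sin 67.7° = 74.76 m/s.
At the highest point the vertical velocity is zero, so v_y² = 2 g h_max.
h_max = (74.76)² / (2 × 10) = 5589 / 20.00 = 279 m.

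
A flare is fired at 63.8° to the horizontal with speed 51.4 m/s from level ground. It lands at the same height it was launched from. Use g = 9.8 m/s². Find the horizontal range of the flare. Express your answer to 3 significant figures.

Components: v_x = 51.4 cos 63.8° = 22.69 m/s, v_y = 51.4 sin 63.8° = 46.12 m/s.
Time of flight (same landing height): t = 2 v_y / g = 2 × 46.12 / 9.8 = 9.412 s.
Range: R = v_x · t = 22.69 × 9.412 = 214 m.

214 m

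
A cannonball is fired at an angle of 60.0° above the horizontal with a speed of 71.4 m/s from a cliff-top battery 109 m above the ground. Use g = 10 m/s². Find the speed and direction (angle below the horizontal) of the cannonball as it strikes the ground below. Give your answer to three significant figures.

v_x = 71.4 cos 60.0° = 35.70 m/s (constant).
|v_y| at impact = √((61.83)² + 2×10×109) = 77.48 m/s.
Speed = √(35.70² + 77.48²) = 85.3 m/s; angle = arctan(77.48/35.70) = 65.3° below horizontal.

85.3 m/s at 65.3° below the horizontal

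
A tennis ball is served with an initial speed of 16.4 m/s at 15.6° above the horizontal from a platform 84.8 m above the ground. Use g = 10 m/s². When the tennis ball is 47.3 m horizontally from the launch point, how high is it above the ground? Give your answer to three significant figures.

v_x = 16.4 cos 15.6° = 15.80 m/s, v_y0 = 16.4 sin 15.6° = 4.410 m/s.
Time to reach x = 47.3 m: t = x / v_x = 47.3 / 15.80 = 2.994 s.
y = 84.8 + v_y0 t − ½ g t² = 84.8 + 4.410×2.994 − 5.000×2.994² = 53.2 m.

53.2 m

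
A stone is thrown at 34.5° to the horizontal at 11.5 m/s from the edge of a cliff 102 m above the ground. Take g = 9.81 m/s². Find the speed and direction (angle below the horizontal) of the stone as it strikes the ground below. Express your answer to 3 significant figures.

v_x = 11.5 cos 34.5° = 9.477 m/s (constant).
|v_y| at impact = √((6.514)² + 2×9.81×102) = 45.21 m/s.
Speed = √(9.477² + 45.21²) = 46.2 m/s; angle = arctan(45.21/9.477) = 78.2° below horizontal.

46.2 m/s at 78.2° below the horizontal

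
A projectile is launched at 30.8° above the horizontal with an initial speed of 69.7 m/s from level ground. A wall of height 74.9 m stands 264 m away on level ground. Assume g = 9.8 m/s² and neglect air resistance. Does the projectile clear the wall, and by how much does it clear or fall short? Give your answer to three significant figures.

v_x = 69.7 cos 30.8° = 59.87 m/s; v_y0 = 69.7 sin 30.8° = 35.69 m/s.
Time to reach the wall: t = 264 / 59.87 = 4.410 s.
Height at that point: y = 35.69×4.410 − 4.900×4.410² = 62.10 m.
That is 74.9 − 62.10 = 12.8 m below the top of the wall, so the projectile does not clear it.

No — it falls 12.8 m short of clearing the wall.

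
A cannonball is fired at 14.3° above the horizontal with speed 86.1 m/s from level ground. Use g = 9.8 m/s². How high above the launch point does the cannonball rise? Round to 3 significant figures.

23.1 m

Vertical component of launch velocity: v_y = 86.1 sin 14.3° = 21.27 m/s.
At the highest point the vertical velocity is zero, so v_y² = 2 g h_max.
h_max = (21.27)² / (2 × 9.8) = 452.4 / 19.60 = 23.1 m.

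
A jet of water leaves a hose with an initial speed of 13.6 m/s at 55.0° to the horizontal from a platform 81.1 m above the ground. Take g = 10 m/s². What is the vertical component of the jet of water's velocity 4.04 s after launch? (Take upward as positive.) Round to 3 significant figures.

-29.3 m/s

Initial vertical component: v_y0 = 13.6 sin 55.0° = 11.14 m/s.
v_y(t) = v_y0 − g t = 11.14 − 10 × 4.04 = -29.3 m/s.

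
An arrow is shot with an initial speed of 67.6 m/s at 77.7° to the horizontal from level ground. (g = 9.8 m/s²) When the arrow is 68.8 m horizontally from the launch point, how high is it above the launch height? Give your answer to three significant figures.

v_x = 67.6 cos 77.7° = 14.40 m/s, v_y0 = 67.6 sin 77.7° = 66.05 m/s.
Time to reach x = 68.8 m: t = x / v_x = 68.8 / 14.40 = 4.778 s.
y = v_y0 t − ½ g t² = 66.05×4.778 − 4.900×4.778² = 204 m.

204 m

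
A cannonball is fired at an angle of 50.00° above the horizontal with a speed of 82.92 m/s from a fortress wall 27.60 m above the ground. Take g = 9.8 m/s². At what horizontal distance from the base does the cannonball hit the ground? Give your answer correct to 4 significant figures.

713.4 m

Components: v_x = 82.92 cos 50.00° = 53.300 m/s, v_y = 82.92 sin 50.00° = 63.520 m/s.
Vertical: 0 = 27.60 + 63.520 t − ½(9.8) t² ⇒ 4.900 t² − 63.520 t − 27.60 = 0.
t = [63.520 + √(4034.8 + 540.96)] / 9.800 = 13.384 s.
Horizontal: R = v_x · t = 53.300 × 13.384 = 713.4 m.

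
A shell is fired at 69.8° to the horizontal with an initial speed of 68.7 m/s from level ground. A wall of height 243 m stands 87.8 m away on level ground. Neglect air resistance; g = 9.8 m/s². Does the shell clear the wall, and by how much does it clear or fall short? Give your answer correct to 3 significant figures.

v_x = 68.7 cos 69.8° = 23.72 m/s; v_y0 = 68.7 sin 69.8° = 64.47 m/s.
Time to reach the wall: t = 87.8 / 23.72 = 3.702 s.
Height at that point: y = 64.47×3.702 − 4.900×3.702² = 171.5 m.
That is 243 − 171.5 = 71.5 m below the top of the wall, so the shell does not clear it.

No — it falls 71.5 m short of clearing the wall.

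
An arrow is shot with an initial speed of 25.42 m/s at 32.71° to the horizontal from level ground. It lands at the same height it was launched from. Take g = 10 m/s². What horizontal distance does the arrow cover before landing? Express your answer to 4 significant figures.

58.76 m

For level ground, R = v₀² sin(2θ) / g.
sin(2 × 32.71°) = sin 65.420° = 0.9094.
R = (25.42)² × 0.9094 / 10 = 58.76 m.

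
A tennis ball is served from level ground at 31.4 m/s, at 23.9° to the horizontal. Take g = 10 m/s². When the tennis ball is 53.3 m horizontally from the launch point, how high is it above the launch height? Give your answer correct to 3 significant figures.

6.38 m

v_x = 31.4 cos 23.9° = 28.71 m/s, v_y0 = 31.4 sin 23.9° = 12.72 m/s.
Time to reach x = 53.3 m: t = x / v_x = 53.3 / 28.71 = 1.856 s.
y = v_y0 t − ½ g t² = 12.72×1.856 − 5.000×1.856² = 6.38 m.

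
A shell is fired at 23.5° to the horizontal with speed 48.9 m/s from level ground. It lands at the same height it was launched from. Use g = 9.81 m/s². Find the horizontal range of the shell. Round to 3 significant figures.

178 m

For level ground, R = v₀² sin(2θ) / g.
sin(2 × 23.5°) = sin 47.00° = 0.7314.
R = (48.9)² × 0.7314 / 9.81 = 178 m.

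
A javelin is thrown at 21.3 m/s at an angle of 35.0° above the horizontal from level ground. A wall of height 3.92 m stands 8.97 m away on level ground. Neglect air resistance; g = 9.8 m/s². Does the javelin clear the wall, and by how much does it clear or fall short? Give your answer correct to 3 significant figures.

v_x = 21.3 cos 35.0° = 17.45 m/s; v_y0 = 21.3 sin 35.0° = 12.22 m/s.
Time to reach the wall: t = 8.97 / 17.45 = 0.5140 s.
Height at that point: y = 12.22×0.5140 − 4.900×0.5140² = 4.987 m.
That is 4.987 − 3.92 = 1.07 m above the top of the wall, so the javelin clears it.

Yes — it clears the wall by 1.07 m.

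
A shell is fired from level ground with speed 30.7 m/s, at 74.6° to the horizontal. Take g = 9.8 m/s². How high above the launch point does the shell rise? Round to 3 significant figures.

44.7 m

Vertical component of launch velocity: v_y = 30.7 sin 74.6° = 29.60 m/s.
At the highest point the vertical velocity is zero, so v_y² = 2 g h_max.
h_max = (29.60)² / (2 × 9.8) = 876.2 / 19.60 = 44.7 m.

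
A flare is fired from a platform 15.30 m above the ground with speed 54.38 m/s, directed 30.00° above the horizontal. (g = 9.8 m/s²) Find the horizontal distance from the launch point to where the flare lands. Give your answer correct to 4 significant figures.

Components: v_x = 54.38 cos 30.00° = 47.094 m/s, v_y = 54.38 sin 30.00° = 27.190 m/s.
Vertical: 0 = 15.30 + 27.190 t − ½(9.8) t² ⇒ 4.900 t² − 27.190 t − 15.30 = 0.
t = [27.190 + √(739.30 + 299.88)] / 9.800 = 6.0639 s.
Horizontal: R = v_x · t = 47.094 × 6.0639 = 285.6 m.

285.6 m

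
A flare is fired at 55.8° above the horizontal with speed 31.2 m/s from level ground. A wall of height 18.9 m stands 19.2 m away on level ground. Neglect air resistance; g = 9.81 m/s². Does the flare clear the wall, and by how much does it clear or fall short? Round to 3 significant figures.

v_x = 31.2 cos 55.8° = 17.54 m/s; v_y0 = 31.2 sin 55.8° = 25.80 m/s.
Time to reach the wall: t = 19.2 / 17.54 = 1.095 s.
Height at that point: y = 25.80×1.095 − 4.905×1.095² = 22.37 m.
That is 22.37 − 18.9 = 3.47 m above the top of the wall, so the flare clears it.

Yes — it clears the wall by 3.47 m.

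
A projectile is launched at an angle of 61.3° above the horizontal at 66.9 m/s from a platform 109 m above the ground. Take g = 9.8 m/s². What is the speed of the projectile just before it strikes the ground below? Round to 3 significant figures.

81.3 m/s

v_x = 66.9 cos 61.3° = 32.13 m/s is unchanged throughout.
For the vertical component, v_y² = v_y0² + 2 g h = (58.68)² + 2×9.8×109 = 5580, so |v_y| = 74.70 m/s.
Impact speed = √(v_x² + v_y²) = √(1032 + 5580) = 81.3 m/s.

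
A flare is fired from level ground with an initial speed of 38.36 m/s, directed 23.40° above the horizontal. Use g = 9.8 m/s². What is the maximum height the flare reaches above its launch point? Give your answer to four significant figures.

Vertical component of launch velocity: v_y = 38.36 sin 23.40° = 15.235 m/s.
At the highest point the vertical velocity is zero, so v_y² = 2 g h_max.
h_max = (15.235)² / (2 × 9.8) = 232.11 / 19.60 = 11.84 m.

11.84 m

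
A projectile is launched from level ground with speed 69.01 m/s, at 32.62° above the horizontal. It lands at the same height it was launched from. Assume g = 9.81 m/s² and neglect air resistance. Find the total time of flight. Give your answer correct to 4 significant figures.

Vertical component: v_y = 69.01 sin 32.62° = 37.201 m/s.
For a projectile landing at launch height, time of flight is t = 2 v_y / g = 2 × 37.201 / 9.81 = 7.584 s.

7.584 s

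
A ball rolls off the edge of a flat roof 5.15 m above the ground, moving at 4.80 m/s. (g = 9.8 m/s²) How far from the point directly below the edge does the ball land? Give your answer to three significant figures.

Initial vertical velocity is zero, so the fall time comes from h = ½ g t²: t = √(2 × 5.15 / 9.8) = 1.025 s.
Horizontal motion is uniform at 4.80 m/s, so x = 4.80 × 1.025 = 4.92 m.

4.92 m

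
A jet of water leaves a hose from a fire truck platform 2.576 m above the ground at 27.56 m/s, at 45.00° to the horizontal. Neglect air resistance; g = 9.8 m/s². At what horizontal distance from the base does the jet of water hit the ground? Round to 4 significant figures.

80.00 m

Components: v_x = 27.56 cos 45.00° = 19.488 m/s, v_y = 27.56 sin 45.00° = 19.488 m/s.
Vertical: 0 = 2.576 + 19.488 t − ½(9.8) t² ⇒ 4.900 t² − 19.488 t − 2.576 = 0.
t = [19.488 + √(379.78 + 50.490)] / 9.800 = 4.1052 s.
Horizontal: R = v_x · t = 19.488 × 4.1052 = 80.00 m.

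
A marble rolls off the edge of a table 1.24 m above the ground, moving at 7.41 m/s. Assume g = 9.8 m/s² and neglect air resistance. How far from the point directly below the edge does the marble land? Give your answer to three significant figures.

Initial vertical velocity is zero, so the fall time comes from h = ½ g t²: t = √(2 × 1.24 / 9.8) = 0.5031 s.
Horizontal motion is uniform at 7.41 m/s, so x = 7.41 × 0.5031 = 3.73 m.

3.73 m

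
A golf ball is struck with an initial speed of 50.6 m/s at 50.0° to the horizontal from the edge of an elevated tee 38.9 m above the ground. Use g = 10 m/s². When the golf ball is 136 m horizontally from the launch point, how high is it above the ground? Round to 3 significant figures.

114 m

v_x = 50.6 cos 50.0° = 32.53 m/s, v_y0 = 50.6 sin 50.0° = 38.76 m/s.
Time to reach x = 136 m: t = x / v_x = 136 / 32.53 = 4.181 s.
y = 38.9 + v_y0 t − ½ g t² = 38.9 + 38.76×4.181 − 5.000×4.181² = 114 m.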